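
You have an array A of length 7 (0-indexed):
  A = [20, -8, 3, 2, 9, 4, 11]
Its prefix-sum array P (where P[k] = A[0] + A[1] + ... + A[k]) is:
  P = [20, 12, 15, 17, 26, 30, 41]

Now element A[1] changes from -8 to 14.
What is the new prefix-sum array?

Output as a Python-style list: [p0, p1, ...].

Change: A[1] -8 -> 14, delta = 22
P[k] for k < 1: unchanged (A[1] not included)
P[k] for k >= 1: shift by delta = 22
  P[0] = 20 + 0 = 20
  P[1] = 12 + 22 = 34
  P[2] = 15 + 22 = 37
  P[3] = 17 + 22 = 39
  P[4] = 26 + 22 = 48
  P[5] = 30 + 22 = 52
  P[6] = 41 + 22 = 63

Answer: [20, 34, 37, 39, 48, 52, 63]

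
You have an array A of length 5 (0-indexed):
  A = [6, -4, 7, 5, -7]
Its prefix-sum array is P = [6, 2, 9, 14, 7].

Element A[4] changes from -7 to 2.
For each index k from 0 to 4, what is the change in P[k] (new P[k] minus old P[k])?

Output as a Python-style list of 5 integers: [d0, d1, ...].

Element change: A[4] -7 -> 2, delta = 9
For k < 4: P[k] unchanged, delta_P[k] = 0
For k >= 4: P[k] shifts by exactly 9
Delta array: [0, 0, 0, 0, 9]

Answer: [0, 0, 0, 0, 9]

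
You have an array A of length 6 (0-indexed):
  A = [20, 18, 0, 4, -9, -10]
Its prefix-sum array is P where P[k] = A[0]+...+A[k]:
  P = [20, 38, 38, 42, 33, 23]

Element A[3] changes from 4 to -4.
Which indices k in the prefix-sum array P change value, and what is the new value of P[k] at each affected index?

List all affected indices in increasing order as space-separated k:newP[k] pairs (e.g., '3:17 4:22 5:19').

Answer: 3:34 4:25 5:15

Derivation:
P[k] = A[0] + ... + A[k]
P[k] includes A[3] iff k >= 3
Affected indices: 3, 4, ..., 5; delta = -8
  P[3]: 42 + -8 = 34
  P[4]: 33 + -8 = 25
  P[5]: 23 + -8 = 15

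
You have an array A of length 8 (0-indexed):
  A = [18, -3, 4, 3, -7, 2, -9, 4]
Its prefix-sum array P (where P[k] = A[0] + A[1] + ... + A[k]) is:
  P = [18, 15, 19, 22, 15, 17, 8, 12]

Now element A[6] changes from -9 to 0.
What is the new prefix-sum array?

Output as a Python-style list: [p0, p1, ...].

Change: A[6] -9 -> 0, delta = 9
P[k] for k < 6: unchanged (A[6] not included)
P[k] for k >= 6: shift by delta = 9
  P[0] = 18 + 0 = 18
  P[1] = 15 + 0 = 15
  P[2] = 19 + 0 = 19
  P[3] = 22 + 0 = 22
  P[4] = 15 + 0 = 15
  P[5] = 17 + 0 = 17
  P[6] = 8 + 9 = 17
  P[7] = 12 + 9 = 21

Answer: [18, 15, 19, 22, 15, 17, 17, 21]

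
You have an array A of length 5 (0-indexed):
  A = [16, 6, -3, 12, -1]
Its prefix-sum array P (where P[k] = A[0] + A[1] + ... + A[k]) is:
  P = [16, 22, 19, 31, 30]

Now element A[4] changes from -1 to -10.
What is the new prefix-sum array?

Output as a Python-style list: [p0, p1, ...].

Change: A[4] -1 -> -10, delta = -9
P[k] for k < 4: unchanged (A[4] not included)
P[k] for k >= 4: shift by delta = -9
  P[0] = 16 + 0 = 16
  P[1] = 22 + 0 = 22
  P[2] = 19 + 0 = 19
  P[3] = 31 + 0 = 31
  P[4] = 30 + -9 = 21

Answer: [16, 22, 19, 31, 21]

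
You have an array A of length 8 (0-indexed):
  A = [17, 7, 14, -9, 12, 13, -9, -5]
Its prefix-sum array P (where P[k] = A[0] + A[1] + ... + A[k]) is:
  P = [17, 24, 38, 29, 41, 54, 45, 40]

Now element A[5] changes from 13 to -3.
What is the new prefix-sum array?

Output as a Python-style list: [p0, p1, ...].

Change: A[5] 13 -> -3, delta = -16
P[k] for k < 5: unchanged (A[5] not included)
P[k] for k >= 5: shift by delta = -16
  P[0] = 17 + 0 = 17
  P[1] = 24 + 0 = 24
  P[2] = 38 + 0 = 38
  P[3] = 29 + 0 = 29
  P[4] = 41 + 0 = 41
  P[5] = 54 + -16 = 38
  P[6] = 45 + -16 = 29
  P[7] = 40 + -16 = 24

Answer: [17, 24, 38, 29, 41, 38, 29, 24]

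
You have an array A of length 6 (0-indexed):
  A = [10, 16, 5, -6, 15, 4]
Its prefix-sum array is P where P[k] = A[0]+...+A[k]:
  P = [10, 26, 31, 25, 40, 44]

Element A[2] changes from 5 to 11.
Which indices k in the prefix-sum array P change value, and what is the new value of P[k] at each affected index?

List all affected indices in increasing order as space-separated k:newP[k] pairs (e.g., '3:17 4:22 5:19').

Answer: 2:37 3:31 4:46 5:50

Derivation:
P[k] = A[0] + ... + A[k]
P[k] includes A[2] iff k >= 2
Affected indices: 2, 3, ..., 5; delta = 6
  P[2]: 31 + 6 = 37
  P[3]: 25 + 6 = 31
  P[4]: 40 + 6 = 46
  P[5]: 44 + 6 = 50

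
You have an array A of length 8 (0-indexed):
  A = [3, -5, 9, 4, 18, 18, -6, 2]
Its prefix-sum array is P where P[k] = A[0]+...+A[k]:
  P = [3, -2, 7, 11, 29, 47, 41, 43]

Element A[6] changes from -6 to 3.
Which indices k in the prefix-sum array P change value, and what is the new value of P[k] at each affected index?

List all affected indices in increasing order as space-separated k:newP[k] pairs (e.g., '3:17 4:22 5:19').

P[k] = A[0] + ... + A[k]
P[k] includes A[6] iff k >= 6
Affected indices: 6, 7, ..., 7; delta = 9
  P[6]: 41 + 9 = 50
  P[7]: 43 + 9 = 52

Answer: 6:50 7:52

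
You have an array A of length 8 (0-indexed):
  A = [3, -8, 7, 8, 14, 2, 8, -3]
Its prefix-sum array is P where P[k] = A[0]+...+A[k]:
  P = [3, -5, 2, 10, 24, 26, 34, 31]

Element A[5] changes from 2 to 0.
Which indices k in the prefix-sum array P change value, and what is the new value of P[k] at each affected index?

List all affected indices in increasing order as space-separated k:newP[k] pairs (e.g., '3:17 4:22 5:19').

Answer: 5:24 6:32 7:29

Derivation:
P[k] = A[0] + ... + A[k]
P[k] includes A[5] iff k >= 5
Affected indices: 5, 6, ..., 7; delta = -2
  P[5]: 26 + -2 = 24
  P[6]: 34 + -2 = 32
  P[7]: 31 + -2 = 29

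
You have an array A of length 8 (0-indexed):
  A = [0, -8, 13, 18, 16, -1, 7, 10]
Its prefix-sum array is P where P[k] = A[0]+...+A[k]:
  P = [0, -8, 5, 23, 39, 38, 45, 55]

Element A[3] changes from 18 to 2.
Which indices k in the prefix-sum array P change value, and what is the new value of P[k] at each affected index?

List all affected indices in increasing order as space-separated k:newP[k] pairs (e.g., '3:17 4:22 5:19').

Answer: 3:7 4:23 5:22 6:29 7:39

Derivation:
P[k] = A[0] + ... + A[k]
P[k] includes A[3] iff k >= 3
Affected indices: 3, 4, ..., 7; delta = -16
  P[3]: 23 + -16 = 7
  P[4]: 39 + -16 = 23
  P[5]: 38 + -16 = 22
  P[6]: 45 + -16 = 29
  P[7]: 55 + -16 = 39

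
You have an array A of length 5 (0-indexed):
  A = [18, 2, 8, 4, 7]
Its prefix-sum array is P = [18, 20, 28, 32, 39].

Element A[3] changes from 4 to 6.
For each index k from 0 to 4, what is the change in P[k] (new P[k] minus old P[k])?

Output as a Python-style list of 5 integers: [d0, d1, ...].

Answer: [0, 0, 0, 2, 2]

Derivation:
Element change: A[3] 4 -> 6, delta = 2
For k < 3: P[k] unchanged, delta_P[k] = 0
For k >= 3: P[k] shifts by exactly 2
Delta array: [0, 0, 0, 2, 2]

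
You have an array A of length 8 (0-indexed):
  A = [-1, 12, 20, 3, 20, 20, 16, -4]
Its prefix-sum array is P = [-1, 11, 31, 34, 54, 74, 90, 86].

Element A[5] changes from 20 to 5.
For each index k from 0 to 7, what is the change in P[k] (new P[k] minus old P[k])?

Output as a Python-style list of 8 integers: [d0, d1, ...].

Answer: [0, 0, 0, 0, 0, -15, -15, -15]

Derivation:
Element change: A[5] 20 -> 5, delta = -15
For k < 5: P[k] unchanged, delta_P[k] = 0
For k >= 5: P[k] shifts by exactly -15
Delta array: [0, 0, 0, 0, 0, -15, -15, -15]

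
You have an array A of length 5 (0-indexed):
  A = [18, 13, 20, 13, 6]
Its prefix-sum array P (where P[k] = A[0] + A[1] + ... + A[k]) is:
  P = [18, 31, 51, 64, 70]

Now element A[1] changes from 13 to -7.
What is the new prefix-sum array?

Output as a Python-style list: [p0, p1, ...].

Answer: [18, 11, 31, 44, 50]

Derivation:
Change: A[1] 13 -> -7, delta = -20
P[k] for k < 1: unchanged (A[1] not included)
P[k] for k >= 1: shift by delta = -20
  P[0] = 18 + 0 = 18
  P[1] = 31 + -20 = 11
  P[2] = 51 + -20 = 31
  P[3] = 64 + -20 = 44
  P[4] = 70 + -20 = 50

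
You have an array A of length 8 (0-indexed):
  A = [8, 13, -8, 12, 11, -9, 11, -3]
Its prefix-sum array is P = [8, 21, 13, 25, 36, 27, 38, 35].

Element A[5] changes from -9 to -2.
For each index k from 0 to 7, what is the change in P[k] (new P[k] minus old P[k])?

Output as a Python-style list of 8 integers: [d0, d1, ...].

Element change: A[5] -9 -> -2, delta = 7
For k < 5: P[k] unchanged, delta_P[k] = 0
For k >= 5: P[k] shifts by exactly 7
Delta array: [0, 0, 0, 0, 0, 7, 7, 7]

Answer: [0, 0, 0, 0, 0, 7, 7, 7]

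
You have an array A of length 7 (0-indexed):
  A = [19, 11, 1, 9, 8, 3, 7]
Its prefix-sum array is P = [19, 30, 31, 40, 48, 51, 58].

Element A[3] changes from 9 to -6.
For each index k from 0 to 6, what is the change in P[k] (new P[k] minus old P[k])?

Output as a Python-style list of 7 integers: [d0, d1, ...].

Element change: A[3] 9 -> -6, delta = -15
For k < 3: P[k] unchanged, delta_P[k] = 0
For k >= 3: P[k] shifts by exactly -15
Delta array: [0, 0, 0, -15, -15, -15, -15]

Answer: [0, 0, 0, -15, -15, -15, -15]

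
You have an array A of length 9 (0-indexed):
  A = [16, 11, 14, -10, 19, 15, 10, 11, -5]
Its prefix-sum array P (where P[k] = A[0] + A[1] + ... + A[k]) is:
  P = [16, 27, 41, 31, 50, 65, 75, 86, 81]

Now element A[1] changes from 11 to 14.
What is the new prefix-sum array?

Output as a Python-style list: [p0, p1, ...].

Change: A[1] 11 -> 14, delta = 3
P[k] for k < 1: unchanged (A[1] not included)
P[k] for k >= 1: shift by delta = 3
  P[0] = 16 + 0 = 16
  P[1] = 27 + 3 = 30
  P[2] = 41 + 3 = 44
  P[3] = 31 + 3 = 34
  P[4] = 50 + 3 = 53
  P[5] = 65 + 3 = 68
  P[6] = 75 + 3 = 78
  P[7] = 86 + 3 = 89
  P[8] = 81 + 3 = 84

Answer: [16, 30, 44, 34, 53, 68, 78, 89, 84]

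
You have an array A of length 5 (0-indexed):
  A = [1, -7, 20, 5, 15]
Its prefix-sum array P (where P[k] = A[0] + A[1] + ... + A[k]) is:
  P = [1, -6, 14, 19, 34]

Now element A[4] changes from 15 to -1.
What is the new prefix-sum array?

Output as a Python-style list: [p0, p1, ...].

Answer: [1, -6, 14, 19, 18]

Derivation:
Change: A[4] 15 -> -1, delta = -16
P[k] for k < 4: unchanged (A[4] not included)
P[k] for k >= 4: shift by delta = -16
  P[0] = 1 + 0 = 1
  P[1] = -6 + 0 = -6
  P[2] = 14 + 0 = 14
  P[3] = 19 + 0 = 19
  P[4] = 34 + -16 = 18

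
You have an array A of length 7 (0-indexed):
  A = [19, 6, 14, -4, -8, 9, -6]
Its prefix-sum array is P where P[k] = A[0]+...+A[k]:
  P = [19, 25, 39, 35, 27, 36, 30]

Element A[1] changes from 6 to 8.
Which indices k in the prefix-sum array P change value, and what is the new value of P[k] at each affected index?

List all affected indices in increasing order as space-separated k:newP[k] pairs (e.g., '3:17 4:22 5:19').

P[k] = A[0] + ... + A[k]
P[k] includes A[1] iff k >= 1
Affected indices: 1, 2, ..., 6; delta = 2
  P[1]: 25 + 2 = 27
  P[2]: 39 + 2 = 41
  P[3]: 35 + 2 = 37
  P[4]: 27 + 2 = 29
  P[5]: 36 + 2 = 38
  P[6]: 30 + 2 = 32

Answer: 1:27 2:41 3:37 4:29 5:38 6:32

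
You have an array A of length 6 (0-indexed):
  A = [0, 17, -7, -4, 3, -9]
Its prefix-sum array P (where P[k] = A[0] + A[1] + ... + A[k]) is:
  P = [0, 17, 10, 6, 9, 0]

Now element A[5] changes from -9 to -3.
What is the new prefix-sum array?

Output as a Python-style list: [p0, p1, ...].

Change: A[5] -9 -> -3, delta = 6
P[k] for k < 5: unchanged (A[5] not included)
P[k] for k >= 5: shift by delta = 6
  P[0] = 0 + 0 = 0
  P[1] = 17 + 0 = 17
  P[2] = 10 + 0 = 10
  P[3] = 6 + 0 = 6
  P[4] = 9 + 0 = 9
  P[5] = 0 + 6 = 6

Answer: [0, 17, 10, 6, 9, 6]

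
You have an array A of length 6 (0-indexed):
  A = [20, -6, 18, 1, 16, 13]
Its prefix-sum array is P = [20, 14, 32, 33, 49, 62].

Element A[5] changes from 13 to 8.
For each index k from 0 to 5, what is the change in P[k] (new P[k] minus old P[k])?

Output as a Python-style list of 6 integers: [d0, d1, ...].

Answer: [0, 0, 0, 0, 0, -5]

Derivation:
Element change: A[5] 13 -> 8, delta = -5
For k < 5: P[k] unchanged, delta_P[k] = 0
For k >= 5: P[k] shifts by exactly -5
Delta array: [0, 0, 0, 0, 0, -5]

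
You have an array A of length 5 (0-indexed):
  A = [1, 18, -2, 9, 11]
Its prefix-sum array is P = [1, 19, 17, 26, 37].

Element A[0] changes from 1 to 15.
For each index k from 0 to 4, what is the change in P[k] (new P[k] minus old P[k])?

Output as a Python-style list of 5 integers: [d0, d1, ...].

Element change: A[0] 1 -> 15, delta = 14
For k < 0: P[k] unchanged, delta_P[k] = 0
For k >= 0: P[k] shifts by exactly 14
Delta array: [14, 14, 14, 14, 14]

Answer: [14, 14, 14, 14, 14]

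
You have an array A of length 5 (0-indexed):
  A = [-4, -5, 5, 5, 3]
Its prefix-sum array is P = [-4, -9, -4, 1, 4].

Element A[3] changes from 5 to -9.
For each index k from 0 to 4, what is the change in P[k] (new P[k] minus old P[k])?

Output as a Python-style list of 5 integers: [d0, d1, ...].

Answer: [0, 0, 0, -14, -14]

Derivation:
Element change: A[3] 5 -> -9, delta = -14
For k < 3: P[k] unchanged, delta_P[k] = 0
For k >= 3: P[k] shifts by exactly -14
Delta array: [0, 0, 0, -14, -14]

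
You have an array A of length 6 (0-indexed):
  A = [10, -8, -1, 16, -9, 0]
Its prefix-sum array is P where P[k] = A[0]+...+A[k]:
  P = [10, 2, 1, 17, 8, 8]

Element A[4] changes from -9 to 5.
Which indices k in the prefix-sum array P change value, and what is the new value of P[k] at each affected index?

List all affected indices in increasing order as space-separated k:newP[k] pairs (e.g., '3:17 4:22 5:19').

Answer: 4:22 5:22

Derivation:
P[k] = A[0] + ... + A[k]
P[k] includes A[4] iff k >= 4
Affected indices: 4, 5, ..., 5; delta = 14
  P[4]: 8 + 14 = 22
  P[5]: 8 + 14 = 22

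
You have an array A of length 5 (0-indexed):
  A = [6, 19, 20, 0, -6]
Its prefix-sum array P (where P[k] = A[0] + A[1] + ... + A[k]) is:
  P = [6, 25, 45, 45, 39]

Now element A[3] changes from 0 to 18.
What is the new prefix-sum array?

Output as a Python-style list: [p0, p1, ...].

Change: A[3] 0 -> 18, delta = 18
P[k] for k < 3: unchanged (A[3] not included)
P[k] for k >= 3: shift by delta = 18
  P[0] = 6 + 0 = 6
  P[1] = 25 + 0 = 25
  P[2] = 45 + 0 = 45
  P[3] = 45 + 18 = 63
  P[4] = 39 + 18 = 57

Answer: [6, 25, 45, 63, 57]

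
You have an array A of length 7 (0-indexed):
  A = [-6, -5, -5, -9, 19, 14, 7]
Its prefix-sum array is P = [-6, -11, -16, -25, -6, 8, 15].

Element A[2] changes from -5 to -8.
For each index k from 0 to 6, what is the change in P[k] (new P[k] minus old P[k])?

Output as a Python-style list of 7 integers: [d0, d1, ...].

Answer: [0, 0, -3, -3, -3, -3, -3]

Derivation:
Element change: A[2] -5 -> -8, delta = -3
For k < 2: P[k] unchanged, delta_P[k] = 0
For k >= 2: P[k] shifts by exactly -3
Delta array: [0, 0, -3, -3, -3, -3, -3]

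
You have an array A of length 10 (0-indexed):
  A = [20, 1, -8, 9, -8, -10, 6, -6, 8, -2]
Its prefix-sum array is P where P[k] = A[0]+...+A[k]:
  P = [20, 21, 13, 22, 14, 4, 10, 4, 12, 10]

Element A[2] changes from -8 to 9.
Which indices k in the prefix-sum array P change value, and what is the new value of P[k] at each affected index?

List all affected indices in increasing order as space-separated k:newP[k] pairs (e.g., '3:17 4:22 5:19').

Answer: 2:30 3:39 4:31 5:21 6:27 7:21 8:29 9:27

Derivation:
P[k] = A[0] + ... + A[k]
P[k] includes A[2] iff k >= 2
Affected indices: 2, 3, ..., 9; delta = 17
  P[2]: 13 + 17 = 30
  P[3]: 22 + 17 = 39
  P[4]: 14 + 17 = 31
  P[5]: 4 + 17 = 21
  P[6]: 10 + 17 = 27
  P[7]: 4 + 17 = 21
  P[8]: 12 + 17 = 29
  P[9]: 10 + 17 = 27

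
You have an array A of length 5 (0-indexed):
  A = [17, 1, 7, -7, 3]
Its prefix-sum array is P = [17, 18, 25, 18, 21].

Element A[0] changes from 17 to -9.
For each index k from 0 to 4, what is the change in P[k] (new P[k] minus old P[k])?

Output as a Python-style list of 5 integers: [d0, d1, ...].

Answer: [-26, -26, -26, -26, -26]

Derivation:
Element change: A[0] 17 -> -9, delta = -26
For k < 0: P[k] unchanged, delta_P[k] = 0
For k >= 0: P[k] shifts by exactly -26
Delta array: [-26, -26, -26, -26, -26]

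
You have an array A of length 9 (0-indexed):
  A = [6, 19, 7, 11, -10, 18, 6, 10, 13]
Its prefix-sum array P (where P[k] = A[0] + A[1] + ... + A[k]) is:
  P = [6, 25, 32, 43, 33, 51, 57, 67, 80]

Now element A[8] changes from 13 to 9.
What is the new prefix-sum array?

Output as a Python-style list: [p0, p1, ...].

Answer: [6, 25, 32, 43, 33, 51, 57, 67, 76]

Derivation:
Change: A[8] 13 -> 9, delta = -4
P[k] for k < 8: unchanged (A[8] not included)
P[k] for k >= 8: shift by delta = -4
  P[0] = 6 + 0 = 6
  P[1] = 25 + 0 = 25
  P[2] = 32 + 0 = 32
  P[3] = 43 + 0 = 43
  P[4] = 33 + 0 = 33
  P[5] = 51 + 0 = 51
  P[6] = 57 + 0 = 57
  P[7] = 67 + 0 = 67
  P[8] = 80 + -4 = 76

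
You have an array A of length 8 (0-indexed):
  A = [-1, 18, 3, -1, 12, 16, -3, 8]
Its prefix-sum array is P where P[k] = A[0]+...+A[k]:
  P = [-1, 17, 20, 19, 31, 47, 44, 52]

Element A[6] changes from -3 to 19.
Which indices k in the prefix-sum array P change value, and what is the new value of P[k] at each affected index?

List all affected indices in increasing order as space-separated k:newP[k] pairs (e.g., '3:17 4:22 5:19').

P[k] = A[0] + ... + A[k]
P[k] includes A[6] iff k >= 6
Affected indices: 6, 7, ..., 7; delta = 22
  P[6]: 44 + 22 = 66
  P[7]: 52 + 22 = 74

Answer: 6:66 7:74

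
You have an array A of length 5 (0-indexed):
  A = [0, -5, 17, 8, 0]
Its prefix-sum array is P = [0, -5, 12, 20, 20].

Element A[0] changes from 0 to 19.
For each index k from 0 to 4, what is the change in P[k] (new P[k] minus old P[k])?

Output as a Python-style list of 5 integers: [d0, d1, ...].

Element change: A[0] 0 -> 19, delta = 19
For k < 0: P[k] unchanged, delta_P[k] = 0
For k >= 0: P[k] shifts by exactly 19
Delta array: [19, 19, 19, 19, 19]

Answer: [19, 19, 19, 19, 19]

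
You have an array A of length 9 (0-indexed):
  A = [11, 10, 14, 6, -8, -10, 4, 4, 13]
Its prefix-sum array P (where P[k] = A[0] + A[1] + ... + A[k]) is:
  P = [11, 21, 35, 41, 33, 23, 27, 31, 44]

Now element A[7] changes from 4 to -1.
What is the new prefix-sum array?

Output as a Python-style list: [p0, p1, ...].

Change: A[7] 4 -> -1, delta = -5
P[k] for k < 7: unchanged (A[7] not included)
P[k] for k >= 7: shift by delta = -5
  P[0] = 11 + 0 = 11
  P[1] = 21 + 0 = 21
  P[2] = 35 + 0 = 35
  P[3] = 41 + 0 = 41
  P[4] = 33 + 0 = 33
  P[5] = 23 + 0 = 23
  P[6] = 27 + 0 = 27
  P[7] = 31 + -5 = 26
  P[8] = 44 + -5 = 39

Answer: [11, 21, 35, 41, 33, 23, 27, 26, 39]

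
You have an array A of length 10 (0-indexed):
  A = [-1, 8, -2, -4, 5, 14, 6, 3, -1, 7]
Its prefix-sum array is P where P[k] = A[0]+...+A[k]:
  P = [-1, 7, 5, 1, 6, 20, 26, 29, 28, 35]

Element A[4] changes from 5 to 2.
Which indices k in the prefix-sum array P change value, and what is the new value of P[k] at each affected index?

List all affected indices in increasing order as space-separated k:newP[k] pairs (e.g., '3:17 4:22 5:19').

Answer: 4:3 5:17 6:23 7:26 8:25 9:32

Derivation:
P[k] = A[0] + ... + A[k]
P[k] includes A[4] iff k >= 4
Affected indices: 4, 5, ..., 9; delta = -3
  P[4]: 6 + -3 = 3
  P[5]: 20 + -3 = 17
  P[6]: 26 + -3 = 23
  P[7]: 29 + -3 = 26
  P[8]: 28 + -3 = 25
  P[9]: 35 + -3 = 32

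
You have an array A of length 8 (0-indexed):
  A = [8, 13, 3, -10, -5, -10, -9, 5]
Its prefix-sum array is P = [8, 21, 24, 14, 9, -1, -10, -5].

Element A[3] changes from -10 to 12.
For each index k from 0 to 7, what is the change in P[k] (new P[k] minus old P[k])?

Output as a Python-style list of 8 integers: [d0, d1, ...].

Answer: [0, 0, 0, 22, 22, 22, 22, 22]

Derivation:
Element change: A[3] -10 -> 12, delta = 22
For k < 3: P[k] unchanged, delta_P[k] = 0
For k >= 3: P[k] shifts by exactly 22
Delta array: [0, 0, 0, 22, 22, 22, 22, 22]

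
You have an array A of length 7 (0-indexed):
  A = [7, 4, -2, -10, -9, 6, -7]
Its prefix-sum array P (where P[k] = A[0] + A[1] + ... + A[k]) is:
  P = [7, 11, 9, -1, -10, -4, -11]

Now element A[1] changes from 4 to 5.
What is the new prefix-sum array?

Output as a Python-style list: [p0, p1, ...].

Change: A[1] 4 -> 5, delta = 1
P[k] for k < 1: unchanged (A[1] not included)
P[k] for k >= 1: shift by delta = 1
  P[0] = 7 + 0 = 7
  P[1] = 11 + 1 = 12
  P[2] = 9 + 1 = 10
  P[3] = -1 + 1 = 0
  P[4] = -10 + 1 = -9
  P[5] = -4 + 1 = -3
  P[6] = -11 + 1 = -10

Answer: [7, 12, 10, 0, -9, -3, -10]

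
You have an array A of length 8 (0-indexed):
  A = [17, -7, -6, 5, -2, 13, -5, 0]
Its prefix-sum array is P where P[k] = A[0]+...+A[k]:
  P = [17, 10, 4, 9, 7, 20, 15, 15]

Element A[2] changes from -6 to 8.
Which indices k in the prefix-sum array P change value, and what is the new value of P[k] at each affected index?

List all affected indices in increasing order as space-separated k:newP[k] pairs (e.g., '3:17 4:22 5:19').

Answer: 2:18 3:23 4:21 5:34 6:29 7:29

Derivation:
P[k] = A[0] + ... + A[k]
P[k] includes A[2] iff k >= 2
Affected indices: 2, 3, ..., 7; delta = 14
  P[2]: 4 + 14 = 18
  P[3]: 9 + 14 = 23
  P[4]: 7 + 14 = 21
  P[5]: 20 + 14 = 34
  P[6]: 15 + 14 = 29
  P[7]: 15 + 14 = 29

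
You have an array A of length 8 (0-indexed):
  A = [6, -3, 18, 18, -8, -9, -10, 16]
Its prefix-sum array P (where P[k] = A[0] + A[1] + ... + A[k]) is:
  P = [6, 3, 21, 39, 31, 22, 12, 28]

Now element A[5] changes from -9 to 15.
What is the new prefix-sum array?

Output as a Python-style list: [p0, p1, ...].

Change: A[5] -9 -> 15, delta = 24
P[k] for k < 5: unchanged (A[5] not included)
P[k] for k >= 5: shift by delta = 24
  P[0] = 6 + 0 = 6
  P[1] = 3 + 0 = 3
  P[2] = 21 + 0 = 21
  P[3] = 39 + 0 = 39
  P[4] = 31 + 0 = 31
  P[5] = 22 + 24 = 46
  P[6] = 12 + 24 = 36
  P[7] = 28 + 24 = 52

Answer: [6, 3, 21, 39, 31, 46, 36, 52]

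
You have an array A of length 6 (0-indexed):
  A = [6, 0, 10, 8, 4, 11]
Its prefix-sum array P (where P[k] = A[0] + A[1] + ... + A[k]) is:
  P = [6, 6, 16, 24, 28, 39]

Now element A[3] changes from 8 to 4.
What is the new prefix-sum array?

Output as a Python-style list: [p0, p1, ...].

Answer: [6, 6, 16, 20, 24, 35]

Derivation:
Change: A[3] 8 -> 4, delta = -4
P[k] for k < 3: unchanged (A[3] not included)
P[k] for k >= 3: shift by delta = -4
  P[0] = 6 + 0 = 6
  P[1] = 6 + 0 = 6
  P[2] = 16 + 0 = 16
  P[3] = 24 + -4 = 20
  P[4] = 28 + -4 = 24
  P[5] = 39 + -4 = 35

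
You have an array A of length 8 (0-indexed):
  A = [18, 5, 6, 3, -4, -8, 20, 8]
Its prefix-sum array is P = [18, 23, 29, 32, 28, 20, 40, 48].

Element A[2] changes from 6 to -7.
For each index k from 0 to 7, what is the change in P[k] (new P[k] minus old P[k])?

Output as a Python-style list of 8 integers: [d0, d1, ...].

Answer: [0, 0, -13, -13, -13, -13, -13, -13]

Derivation:
Element change: A[2] 6 -> -7, delta = -13
For k < 2: P[k] unchanged, delta_P[k] = 0
For k >= 2: P[k] shifts by exactly -13
Delta array: [0, 0, -13, -13, -13, -13, -13, -13]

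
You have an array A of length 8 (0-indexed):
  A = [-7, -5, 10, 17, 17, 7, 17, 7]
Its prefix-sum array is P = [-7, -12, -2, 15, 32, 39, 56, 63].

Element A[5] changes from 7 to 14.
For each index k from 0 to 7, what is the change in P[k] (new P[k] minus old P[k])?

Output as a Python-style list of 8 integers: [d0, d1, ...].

Element change: A[5] 7 -> 14, delta = 7
For k < 5: P[k] unchanged, delta_P[k] = 0
For k >= 5: P[k] shifts by exactly 7
Delta array: [0, 0, 0, 0, 0, 7, 7, 7]

Answer: [0, 0, 0, 0, 0, 7, 7, 7]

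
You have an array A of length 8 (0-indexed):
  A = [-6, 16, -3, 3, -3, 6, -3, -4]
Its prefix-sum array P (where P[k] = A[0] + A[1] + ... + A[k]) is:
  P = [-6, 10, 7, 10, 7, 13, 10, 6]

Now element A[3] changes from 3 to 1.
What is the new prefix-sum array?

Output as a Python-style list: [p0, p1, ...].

Change: A[3] 3 -> 1, delta = -2
P[k] for k < 3: unchanged (A[3] not included)
P[k] for k >= 3: shift by delta = -2
  P[0] = -6 + 0 = -6
  P[1] = 10 + 0 = 10
  P[2] = 7 + 0 = 7
  P[3] = 10 + -2 = 8
  P[4] = 7 + -2 = 5
  P[5] = 13 + -2 = 11
  P[6] = 10 + -2 = 8
  P[7] = 6 + -2 = 4

Answer: [-6, 10, 7, 8, 5, 11, 8, 4]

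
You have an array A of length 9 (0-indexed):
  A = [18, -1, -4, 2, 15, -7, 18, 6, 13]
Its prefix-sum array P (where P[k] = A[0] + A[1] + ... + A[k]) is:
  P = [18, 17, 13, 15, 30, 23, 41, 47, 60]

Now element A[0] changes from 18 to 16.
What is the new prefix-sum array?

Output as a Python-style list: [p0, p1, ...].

Change: A[0] 18 -> 16, delta = -2
P[k] for k < 0: unchanged (A[0] not included)
P[k] for k >= 0: shift by delta = -2
  P[0] = 18 + -2 = 16
  P[1] = 17 + -2 = 15
  P[2] = 13 + -2 = 11
  P[3] = 15 + -2 = 13
  P[4] = 30 + -2 = 28
  P[5] = 23 + -2 = 21
  P[6] = 41 + -2 = 39
  P[7] = 47 + -2 = 45
  P[8] = 60 + -2 = 58

Answer: [16, 15, 11, 13, 28, 21, 39, 45, 58]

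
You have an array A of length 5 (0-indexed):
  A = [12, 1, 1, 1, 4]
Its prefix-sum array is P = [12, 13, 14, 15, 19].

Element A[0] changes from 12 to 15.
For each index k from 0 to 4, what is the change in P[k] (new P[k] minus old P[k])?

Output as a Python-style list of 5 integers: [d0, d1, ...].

Element change: A[0] 12 -> 15, delta = 3
For k < 0: P[k] unchanged, delta_P[k] = 0
For k >= 0: P[k] shifts by exactly 3
Delta array: [3, 3, 3, 3, 3]

Answer: [3, 3, 3, 3, 3]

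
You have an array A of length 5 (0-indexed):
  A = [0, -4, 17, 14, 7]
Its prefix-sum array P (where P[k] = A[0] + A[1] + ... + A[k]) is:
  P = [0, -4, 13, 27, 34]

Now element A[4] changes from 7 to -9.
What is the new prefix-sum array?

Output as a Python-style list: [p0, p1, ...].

Change: A[4] 7 -> -9, delta = -16
P[k] for k < 4: unchanged (A[4] not included)
P[k] for k >= 4: shift by delta = -16
  P[0] = 0 + 0 = 0
  P[1] = -4 + 0 = -4
  P[2] = 13 + 0 = 13
  P[3] = 27 + 0 = 27
  P[4] = 34 + -16 = 18

Answer: [0, -4, 13, 27, 18]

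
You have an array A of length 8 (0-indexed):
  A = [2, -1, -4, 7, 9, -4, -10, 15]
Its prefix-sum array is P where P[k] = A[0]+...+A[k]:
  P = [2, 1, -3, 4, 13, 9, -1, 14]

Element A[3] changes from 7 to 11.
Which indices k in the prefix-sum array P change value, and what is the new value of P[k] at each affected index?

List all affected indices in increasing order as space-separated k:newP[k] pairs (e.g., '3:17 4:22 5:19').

Answer: 3:8 4:17 5:13 6:3 7:18

Derivation:
P[k] = A[0] + ... + A[k]
P[k] includes A[3] iff k >= 3
Affected indices: 3, 4, ..., 7; delta = 4
  P[3]: 4 + 4 = 8
  P[4]: 13 + 4 = 17
  P[5]: 9 + 4 = 13
  P[6]: -1 + 4 = 3
  P[7]: 14 + 4 = 18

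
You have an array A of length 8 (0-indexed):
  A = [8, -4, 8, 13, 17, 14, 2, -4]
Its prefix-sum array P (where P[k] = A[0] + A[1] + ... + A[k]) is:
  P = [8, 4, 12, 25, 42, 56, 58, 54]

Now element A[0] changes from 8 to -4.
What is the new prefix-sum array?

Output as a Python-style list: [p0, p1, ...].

Answer: [-4, -8, 0, 13, 30, 44, 46, 42]

Derivation:
Change: A[0] 8 -> -4, delta = -12
P[k] for k < 0: unchanged (A[0] not included)
P[k] for k >= 0: shift by delta = -12
  P[0] = 8 + -12 = -4
  P[1] = 4 + -12 = -8
  P[2] = 12 + -12 = 0
  P[3] = 25 + -12 = 13
  P[4] = 42 + -12 = 30
  P[5] = 56 + -12 = 44
  P[6] = 58 + -12 = 46
  P[7] = 54 + -12 = 42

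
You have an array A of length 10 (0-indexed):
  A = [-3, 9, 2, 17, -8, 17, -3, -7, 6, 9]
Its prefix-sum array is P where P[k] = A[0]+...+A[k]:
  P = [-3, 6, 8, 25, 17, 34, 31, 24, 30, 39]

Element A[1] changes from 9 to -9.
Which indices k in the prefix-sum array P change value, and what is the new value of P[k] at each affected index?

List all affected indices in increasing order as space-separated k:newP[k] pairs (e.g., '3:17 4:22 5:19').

P[k] = A[0] + ... + A[k]
P[k] includes A[1] iff k >= 1
Affected indices: 1, 2, ..., 9; delta = -18
  P[1]: 6 + -18 = -12
  P[2]: 8 + -18 = -10
  P[3]: 25 + -18 = 7
  P[4]: 17 + -18 = -1
  P[5]: 34 + -18 = 16
  P[6]: 31 + -18 = 13
  P[7]: 24 + -18 = 6
  P[8]: 30 + -18 = 12
  P[9]: 39 + -18 = 21

Answer: 1:-12 2:-10 3:7 4:-1 5:16 6:13 7:6 8:12 9:21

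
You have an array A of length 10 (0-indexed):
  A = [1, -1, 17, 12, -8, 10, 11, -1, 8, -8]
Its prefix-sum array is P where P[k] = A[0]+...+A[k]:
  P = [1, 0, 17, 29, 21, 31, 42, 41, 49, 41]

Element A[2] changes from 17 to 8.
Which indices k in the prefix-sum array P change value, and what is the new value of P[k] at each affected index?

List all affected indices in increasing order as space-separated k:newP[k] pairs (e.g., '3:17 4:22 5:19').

P[k] = A[0] + ... + A[k]
P[k] includes A[2] iff k >= 2
Affected indices: 2, 3, ..., 9; delta = -9
  P[2]: 17 + -9 = 8
  P[3]: 29 + -9 = 20
  P[4]: 21 + -9 = 12
  P[5]: 31 + -9 = 22
  P[6]: 42 + -9 = 33
  P[7]: 41 + -9 = 32
  P[8]: 49 + -9 = 40
  P[9]: 41 + -9 = 32

Answer: 2:8 3:20 4:12 5:22 6:33 7:32 8:40 9:32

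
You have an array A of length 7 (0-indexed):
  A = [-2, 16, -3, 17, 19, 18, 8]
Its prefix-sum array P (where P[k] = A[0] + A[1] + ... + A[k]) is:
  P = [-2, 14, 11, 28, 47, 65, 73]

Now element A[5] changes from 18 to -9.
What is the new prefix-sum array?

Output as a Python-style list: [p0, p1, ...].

Answer: [-2, 14, 11, 28, 47, 38, 46]

Derivation:
Change: A[5] 18 -> -9, delta = -27
P[k] for k < 5: unchanged (A[5] not included)
P[k] for k >= 5: shift by delta = -27
  P[0] = -2 + 0 = -2
  P[1] = 14 + 0 = 14
  P[2] = 11 + 0 = 11
  P[3] = 28 + 0 = 28
  P[4] = 47 + 0 = 47
  P[5] = 65 + -27 = 38
  P[6] = 73 + -27 = 46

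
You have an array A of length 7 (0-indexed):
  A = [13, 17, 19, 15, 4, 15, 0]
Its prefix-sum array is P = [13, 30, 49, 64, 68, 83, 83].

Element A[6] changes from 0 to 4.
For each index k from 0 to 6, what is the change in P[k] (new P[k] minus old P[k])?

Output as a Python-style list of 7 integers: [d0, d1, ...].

Element change: A[6] 0 -> 4, delta = 4
For k < 6: P[k] unchanged, delta_P[k] = 0
For k >= 6: P[k] shifts by exactly 4
Delta array: [0, 0, 0, 0, 0, 0, 4]

Answer: [0, 0, 0, 0, 0, 0, 4]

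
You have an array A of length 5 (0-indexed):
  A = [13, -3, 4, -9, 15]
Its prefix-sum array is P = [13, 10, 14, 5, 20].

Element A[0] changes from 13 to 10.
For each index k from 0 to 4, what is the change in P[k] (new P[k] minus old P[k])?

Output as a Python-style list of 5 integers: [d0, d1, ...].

Answer: [-3, -3, -3, -3, -3]

Derivation:
Element change: A[0] 13 -> 10, delta = -3
For k < 0: P[k] unchanged, delta_P[k] = 0
For k >= 0: P[k] shifts by exactly -3
Delta array: [-3, -3, -3, -3, -3]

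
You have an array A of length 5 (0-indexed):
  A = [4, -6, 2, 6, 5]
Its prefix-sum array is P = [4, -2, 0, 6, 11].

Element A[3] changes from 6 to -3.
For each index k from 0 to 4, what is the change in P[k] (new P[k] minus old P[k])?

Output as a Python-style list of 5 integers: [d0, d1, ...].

Element change: A[3] 6 -> -3, delta = -9
For k < 3: P[k] unchanged, delta_P[k] = 0
For k >= 3: P[k] shifts by exactly -9
Delta array: [0, 0, 0, -9, -9]

Answer: [0, 0, 0, -9, -9]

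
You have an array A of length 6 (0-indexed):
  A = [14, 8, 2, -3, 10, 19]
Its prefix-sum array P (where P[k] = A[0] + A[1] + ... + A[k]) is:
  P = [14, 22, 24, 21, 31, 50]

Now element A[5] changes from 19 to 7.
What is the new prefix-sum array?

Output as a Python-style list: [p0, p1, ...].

Change: A[5] 19 -> 7, delta = -12
P[k] for k < 5: unchanged (A[5] not included)
P[k] for k >= 5: shift by delta = -12
  P[0] = 14 + 0 = 14
  P[1] = 22 + 0 = 22
  P[2] = 24 + 0 = 24
  P[3] = 21 + 0 = 21
  P[4] = 31 + 0 = 31
  P[5] = 50 + -12 = 38

Answer: [14, 22, 24, 21, 31, 38]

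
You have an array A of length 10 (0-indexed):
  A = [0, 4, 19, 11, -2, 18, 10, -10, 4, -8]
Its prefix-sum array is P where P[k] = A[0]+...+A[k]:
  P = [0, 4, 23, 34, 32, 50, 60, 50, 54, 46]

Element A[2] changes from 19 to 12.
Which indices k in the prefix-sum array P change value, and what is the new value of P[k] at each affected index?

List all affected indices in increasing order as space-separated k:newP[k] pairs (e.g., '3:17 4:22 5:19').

Answer: 2:16 3:27 4:25 5:43 6:53 7:43 8:47 9:39

Derivation:
P[k] = A[0] + ... + A[k]
P[k] includes A[2] iff k >= 2
Affected indices: 2, 3, ..., 9; delta = -7
  P[2]: 23 + -7 = 16
  P[3]: 34 + -7 = 27
  P[4]: 32 + -7 = 25
  P[5]: 50 + -7 = 43
  P[6]: 60 + -7 = 53
  P[7]: 50 + -7 = 43
  P[8]: 54 + -7 = 47
  P[9]: 46 + -7 = 39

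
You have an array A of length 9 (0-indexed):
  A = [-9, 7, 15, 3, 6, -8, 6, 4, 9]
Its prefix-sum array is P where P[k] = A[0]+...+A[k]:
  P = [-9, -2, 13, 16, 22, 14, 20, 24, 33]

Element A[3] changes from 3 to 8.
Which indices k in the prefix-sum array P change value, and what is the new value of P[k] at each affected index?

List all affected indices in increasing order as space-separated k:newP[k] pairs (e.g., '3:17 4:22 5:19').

P[k] = A[0] + ... + A[k]
P[k] includes A[3] iff k >= 3
Affected indices: 3, 4, ..., 8; delta = 5
  P[3]: 16 + 5 = 21
  P[4]: 22 + 5 = 27
  P[5]: 14 + 5 = 19
  P[6]: 20 + 5 = 25
  P[7]: 24 + 5 = 29
  P[8]: 33 + 5 = 38

Answer: 3:21 4:27 5:19 6:25 7:29 8:38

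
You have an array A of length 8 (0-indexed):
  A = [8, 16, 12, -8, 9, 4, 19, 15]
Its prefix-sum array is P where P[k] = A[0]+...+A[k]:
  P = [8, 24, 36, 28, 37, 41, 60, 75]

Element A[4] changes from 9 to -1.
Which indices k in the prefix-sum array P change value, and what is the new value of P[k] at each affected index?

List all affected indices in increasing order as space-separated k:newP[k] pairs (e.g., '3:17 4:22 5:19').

Answer: 4:27 5:31 6:50 7:65

Derivation:
P[k] = A[0] + ... + A[k]
P[k] includes A[4] iff k >= 4
Affected indices: 4, 5, ..., 7; delta = -10
  P[4]: 37 + -10 = 27
  P[5]: 41 + -10 = 31
  P[6]: 60 + -10 = 50
  P[7]: 75 + -10 = 65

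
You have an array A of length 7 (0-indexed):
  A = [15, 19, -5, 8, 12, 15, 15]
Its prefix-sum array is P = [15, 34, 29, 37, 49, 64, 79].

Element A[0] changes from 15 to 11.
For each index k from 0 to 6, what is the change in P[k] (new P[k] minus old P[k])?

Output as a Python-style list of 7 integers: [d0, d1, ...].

Element change: A[0] 15 -> 11, delta = -4
For k < 0: P[k] unchanged, delta_P[k] = 0
For k >= 0: P[k] shifts by exactly -4
Delta array: [-4, -4, -4, -4, -4, -4, -4]

Answer: [-4, -4, -4, -4, -4, -4, -4]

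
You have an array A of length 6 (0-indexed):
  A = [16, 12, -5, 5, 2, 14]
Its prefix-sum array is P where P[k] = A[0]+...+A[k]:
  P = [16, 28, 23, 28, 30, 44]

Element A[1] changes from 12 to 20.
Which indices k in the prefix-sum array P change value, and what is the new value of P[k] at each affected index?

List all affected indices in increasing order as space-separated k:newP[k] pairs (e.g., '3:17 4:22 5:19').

Answer: 1:36 2:31 3:36 4:38 5:52

Derivation:
P[k] = A[0] + ... + A[k]
P[k] includes A[1] iff k >= 1
Affected indices: 1, 2, ..., 5; delta = 8
  P[1]: 28 + 8 = 36
  P[2]: 23 + 8 = 31
  P[3]: 28 + 8 = 36
  P[4]: 30 + 8 = 38
  P[5]: 44 + 8 = 52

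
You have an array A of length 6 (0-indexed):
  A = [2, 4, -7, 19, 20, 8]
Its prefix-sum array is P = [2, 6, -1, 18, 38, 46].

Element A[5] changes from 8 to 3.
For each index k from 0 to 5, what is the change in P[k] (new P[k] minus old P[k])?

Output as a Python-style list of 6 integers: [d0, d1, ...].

Element change: A[5] 8 -> 3, delta = -5
For k < 5: P[k] unchanged, delta_P[k] = 0
For k >= 5: P[k] shifts by exactly -5
Delta array: [0, 0, 0, 0, 0, -5]

Answer: [0, 0, 0, 0, 0, -5]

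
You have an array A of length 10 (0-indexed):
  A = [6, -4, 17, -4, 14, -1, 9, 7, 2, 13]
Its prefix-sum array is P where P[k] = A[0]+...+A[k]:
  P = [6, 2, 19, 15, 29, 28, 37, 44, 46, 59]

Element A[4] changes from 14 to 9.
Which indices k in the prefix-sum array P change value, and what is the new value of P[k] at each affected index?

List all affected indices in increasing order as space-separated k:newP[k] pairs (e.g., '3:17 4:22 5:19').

P[k] = A[0] + ... + A[k]
P[k] includes A[4] iff k >= 4
Affected indices: 4, 5, ..., 9; delta = -5
  P[4]: 29 + -5 = 24
  P[5]: 28 + -5 = 23
  P[6]: 37 + -5 = 32
  P[7]: 44 + -5 = 39
  P[8]: 46 + -5 = 41
  P[9]: 59 + -5 = 54

Answer: 4:24 5:23 6:32 7:39 8:41 9:54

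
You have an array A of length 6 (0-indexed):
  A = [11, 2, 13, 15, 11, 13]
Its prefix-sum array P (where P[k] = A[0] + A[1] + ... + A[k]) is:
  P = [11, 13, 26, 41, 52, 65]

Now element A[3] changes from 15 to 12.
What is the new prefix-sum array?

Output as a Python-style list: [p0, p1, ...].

Answer: [11, 13, 26, 38, 49, 62]

Derivation:
Change: A[3] 15 -> 12, delta = -3
P[k] for k < 3: unchanged (A[3] not included)
P[k] for k >= 3: shift by delta = -3
  P[0] = 11 + 0 = 11
  P[1] = 13 + 0 = 13
  P[2] = 26 + 0 = 26
  P[3] = 41 + -3 = 38
  P[4] = 52 + -3 = 49
  P[5] = 65 + -3 = 62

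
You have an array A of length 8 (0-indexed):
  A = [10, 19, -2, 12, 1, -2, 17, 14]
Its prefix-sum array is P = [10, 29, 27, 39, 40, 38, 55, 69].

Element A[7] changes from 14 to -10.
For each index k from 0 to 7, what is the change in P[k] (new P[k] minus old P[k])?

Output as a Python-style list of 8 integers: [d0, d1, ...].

Answer: [0, 0, 0, 0, 0, 0, 0, -24]

Derivation:
Element change: A[7] 14 -> -10, delta = -24
For k < 7: P[k] unchanged, delta_P[k] = 0
For k >= 7: P[k] shifts by exactly -24
Delta array: [0, 0, 0, 0, 0, 0, 0, -24]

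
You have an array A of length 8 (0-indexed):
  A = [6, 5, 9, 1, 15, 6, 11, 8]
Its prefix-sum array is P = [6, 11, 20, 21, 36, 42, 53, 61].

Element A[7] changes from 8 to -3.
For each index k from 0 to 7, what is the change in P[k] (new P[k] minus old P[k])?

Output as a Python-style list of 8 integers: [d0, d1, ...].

Answer: [0, 0, 0, 0, 0, 0, 0, -11]

Derivation:
Element change: A[7] 8 -> -3, delta = -11
For k < 7: P[k] unchanged, delta_P[k] = 0
For k >= 7: P[k] shifts by exactly -11
Delta array: [0, 0, 0, 0, 0, 0, 0, -11]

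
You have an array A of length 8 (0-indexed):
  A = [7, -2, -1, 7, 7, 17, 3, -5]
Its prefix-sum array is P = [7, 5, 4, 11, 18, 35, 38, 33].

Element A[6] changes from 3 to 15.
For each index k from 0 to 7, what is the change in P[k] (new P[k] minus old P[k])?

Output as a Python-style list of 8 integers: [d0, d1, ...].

Element change: A[6] 3 -> 15, delta = 12
For k < 6: P[k] unchanged, delta_P[k] = 0
For k >= 6: P[k] shifts by exactly 12
Delta array: [0, 0, 0, 0, 0, 0, 12, 12]

Answer: [0, 0, 0, 0, 0, 0, 12, 12]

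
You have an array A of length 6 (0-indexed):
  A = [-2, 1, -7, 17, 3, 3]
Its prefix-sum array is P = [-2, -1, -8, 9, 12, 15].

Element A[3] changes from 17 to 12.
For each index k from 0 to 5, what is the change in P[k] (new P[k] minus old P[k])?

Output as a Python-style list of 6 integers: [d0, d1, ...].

Element change: A[3] 17 -> 12, delta = -5
For k < 3: P[k] unchanged, delta_P[k] = 0
For k >= 3: P[k] shifts by exactly -5
Delta array: [0, 0, 0, -5, -5, -5]

Answer: [0, 0, 0, -5, -5, -5]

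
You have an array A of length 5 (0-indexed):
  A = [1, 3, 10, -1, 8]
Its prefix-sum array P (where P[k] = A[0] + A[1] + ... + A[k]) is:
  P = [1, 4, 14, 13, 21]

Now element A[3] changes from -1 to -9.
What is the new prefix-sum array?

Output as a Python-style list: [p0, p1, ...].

Answer: [1, 4, 14, 5, 13]

Derivation:
Change: A[3] -1 -> -9, delta = -8
P[k] for k < 3: unchanged (A[3] not included)
P[k] for k >= 3: shift by delta = -8
  P[0] = 1 + 0 = 1
  P[1] = 4 + 0 = 4
  P[2] = 14 + 0 = 14
  P[3] = 13 + -8 = 5
  P[4] = 21 + -8 = 13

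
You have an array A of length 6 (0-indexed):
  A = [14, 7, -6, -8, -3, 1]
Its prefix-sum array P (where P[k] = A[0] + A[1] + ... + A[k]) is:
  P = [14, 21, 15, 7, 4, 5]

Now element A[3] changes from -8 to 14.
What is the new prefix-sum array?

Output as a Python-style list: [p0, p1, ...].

Answer: [14, 21, 15, 29, 26, 27]

Derivation:
Change: A[3] -8 -> 14, delta = 22
P[k] for k < 3: unchanged (A[3] not included)
P[k] for k >= 3: shift by delta = 22
  P[0] = 14 + 0 = 14
  P[1] = 21 + 0 = 21
  P[2] = 15 + 0 = 15
  P[3] = 7 + 22 = 29
  P[4] = 4 + 22 = 26
  P[5] = 5 + 22 = 27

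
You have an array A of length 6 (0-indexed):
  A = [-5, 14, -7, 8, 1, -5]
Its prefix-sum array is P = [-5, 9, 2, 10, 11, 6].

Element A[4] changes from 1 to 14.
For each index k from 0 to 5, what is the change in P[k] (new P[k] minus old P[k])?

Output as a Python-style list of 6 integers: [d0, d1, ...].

Element change: A[4] 1 -> 14, delta = 13
For k < 4: P[k] unchanged, delta_P[k] = 0
For k >= 4: P[k] shifts by exactly 13
Delta array: [0, 0, 0, 0, 13, 13]

Answer: [0, 0, 0, 0, 13, 13]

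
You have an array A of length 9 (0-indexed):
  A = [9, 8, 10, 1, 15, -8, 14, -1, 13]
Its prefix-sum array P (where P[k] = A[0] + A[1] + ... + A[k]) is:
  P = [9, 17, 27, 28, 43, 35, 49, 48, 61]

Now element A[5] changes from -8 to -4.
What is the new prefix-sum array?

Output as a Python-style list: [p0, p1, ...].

Change: A[5] -8 -> -4, delta = 4
P[k] for k < 5: unchanged (A[5] not included)
P[k] for k >= 5: shift by delta = 4
  P[0] = 9 + 0 = 9
  P[1] = 17 + 0 = 17
  P[2] = 27 + 0 = 27
  P[3] = 28 + 0 = 28
  P[4] = 43 + 0 = 43
  P[5] = 35 + 4 = 39
  P[6] = 49 + 4 = 53
  P[7] = 48 + 4 = 52
  P[8] = 61 + 4 = 65

Answer: [9, 17, 27, 28, 43, 39, 53, 52, 65]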